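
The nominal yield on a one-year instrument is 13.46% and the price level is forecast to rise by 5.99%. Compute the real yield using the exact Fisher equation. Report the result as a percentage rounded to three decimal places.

By the Fisher relation, 1 + r = (1 + i)/(1 + π).
1 + r = 1.13460 / 1.05990 = 1.070478
r = 1.070478 − 1 = 7.0478%, i.e. 7.048%.

7.048%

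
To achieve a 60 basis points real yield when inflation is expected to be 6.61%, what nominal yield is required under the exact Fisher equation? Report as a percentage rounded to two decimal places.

(1 + i) = (1 + r)(1 + π) = 1.00600 × 1.06610 = 1.0724966
i = 1.0724966 − 1, so the required nominal rate is 7.25%.

7.25%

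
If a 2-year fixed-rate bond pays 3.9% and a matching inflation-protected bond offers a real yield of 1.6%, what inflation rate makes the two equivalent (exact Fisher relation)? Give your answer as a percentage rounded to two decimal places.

(1 + π) = (1 + i)/(1 + r) = 1.03900 / 1.01600 = 1.022638
Break-even inflation = 1.022638 − 1 → 2.26%.

2.26%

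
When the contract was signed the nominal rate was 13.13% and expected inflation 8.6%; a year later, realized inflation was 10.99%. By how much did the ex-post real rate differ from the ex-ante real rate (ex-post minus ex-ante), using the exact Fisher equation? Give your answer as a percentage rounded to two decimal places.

-2.24%

Ex-ante: (1 + 0.1313)/(1 + 0.0860) − 1 = 4.1713%
Ex-post: (1 + 0.1313)/(1 + 0.1099) − 1 = 1.9281%
Difference (ex-post − ex-ante) = -2.2432% → -2.24%.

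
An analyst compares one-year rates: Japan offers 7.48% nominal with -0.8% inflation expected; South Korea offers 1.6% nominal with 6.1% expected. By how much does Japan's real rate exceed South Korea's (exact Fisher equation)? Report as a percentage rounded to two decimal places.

Japan: (1 + 0.0748)/(1 − 0.0080) − 1 = 8.3468%
South Korea: (1 + 0.0160)/(1 + 0.0610) − 1 = -4.2413%
Differential = 8.3468% − (-4.2413%) = 12.5881% → 12.59%.

12.59%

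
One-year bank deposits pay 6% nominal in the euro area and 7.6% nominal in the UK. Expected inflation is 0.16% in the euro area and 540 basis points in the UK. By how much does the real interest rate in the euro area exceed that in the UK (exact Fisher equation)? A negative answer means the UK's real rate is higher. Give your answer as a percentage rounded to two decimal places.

3.74%

The euro area: (1 + 0.0600)/(1 + 0.0016) − 1 = 5.8307%
The UK: (1 + 0.0760)/(1 + 0.0540) − 1 = 2.0873%
Differential = 5.8307% − 2.0873% = 3.7434% → 3.74%.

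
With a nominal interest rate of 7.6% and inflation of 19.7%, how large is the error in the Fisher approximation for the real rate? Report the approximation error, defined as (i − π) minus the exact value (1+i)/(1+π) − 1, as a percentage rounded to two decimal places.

Approximate: r ≈ 7.600% − 19.700% = -12.1000%
Exact: (1 + 0.0760)/(1 + 0.1970) − 1 = -10.1086%
Error = -12.1000% − (-10.1086%) = -1.9914% → -1.99%.

-1.99%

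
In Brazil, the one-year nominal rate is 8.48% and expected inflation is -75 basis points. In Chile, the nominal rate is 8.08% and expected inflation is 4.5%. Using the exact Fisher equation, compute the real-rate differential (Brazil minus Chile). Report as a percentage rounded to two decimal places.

5.87%

Brazil: (1 + 0.0848)/(1 − 0.0075) − 1 = 9.2997%
Chile: (1 + 0.0808)/(1 + 0.0450) − 1 = 3.4258%
Differential = 9.2997% − 3.4258% = 5.8739% → 5.87%.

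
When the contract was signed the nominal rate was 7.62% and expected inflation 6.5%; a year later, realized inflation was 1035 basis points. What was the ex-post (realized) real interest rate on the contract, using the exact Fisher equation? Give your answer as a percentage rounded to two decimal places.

Ex-post: (1 + 0.0762)/(1 + 0.1035) − 1 = -2.4739%
So the realized real rate is -2.47%.

-2.47%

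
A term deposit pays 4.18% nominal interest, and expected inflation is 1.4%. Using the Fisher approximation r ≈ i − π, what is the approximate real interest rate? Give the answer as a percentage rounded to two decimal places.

r ≈ i − π = 4.18% − 1.4% = 2.78%.

2.78%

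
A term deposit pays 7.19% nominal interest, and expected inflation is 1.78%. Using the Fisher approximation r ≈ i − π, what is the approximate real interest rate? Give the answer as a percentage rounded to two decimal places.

5.41%

r ≈ i − π = 7.19% − 1.78% = 5.41%.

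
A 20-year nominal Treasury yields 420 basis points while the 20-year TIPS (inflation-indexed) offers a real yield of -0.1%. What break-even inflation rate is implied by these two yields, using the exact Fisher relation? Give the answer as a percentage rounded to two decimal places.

4.30%

(1 + π) = (1 + i)/(1 + r) = 1.04200 / 0.99900 = 1.043043
Break-even inflation = 1.043043 − 1 → 4.30%.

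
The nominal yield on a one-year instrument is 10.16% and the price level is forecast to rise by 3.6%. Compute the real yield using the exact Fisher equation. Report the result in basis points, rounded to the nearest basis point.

633 basis points

1 + r = 1.10160 / 1.03600 = 1.063320
r = 1.063320 − 1 = 6.3320%, i.e. 633 basis points.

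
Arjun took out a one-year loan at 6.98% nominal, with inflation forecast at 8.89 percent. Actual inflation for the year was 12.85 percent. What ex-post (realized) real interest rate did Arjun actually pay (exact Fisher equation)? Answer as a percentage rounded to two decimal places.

Ex-post: (1 + 0.0698)/(1 + 0.1285) − 1 = -5.2016%
So the realized real rate is -5.20%.

-5.20%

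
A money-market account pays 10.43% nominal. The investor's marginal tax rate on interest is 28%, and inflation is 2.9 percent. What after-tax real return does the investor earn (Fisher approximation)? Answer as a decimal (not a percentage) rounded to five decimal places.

After-tax nominal return = 10.43% × (1 − 0.28) = 7.5096%.
r ≈ 7.5096% − 2.9% → 0.04610.

0.04610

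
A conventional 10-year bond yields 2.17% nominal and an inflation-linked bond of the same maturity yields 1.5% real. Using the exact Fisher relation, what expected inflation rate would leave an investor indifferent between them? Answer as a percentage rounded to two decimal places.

(1 + π) = (1 + i)/(1 + r) = 1.02170 / 1.01500 = 1.006601
Break-even inflation = 1.006601 − 1 → 0.66%.

0.66%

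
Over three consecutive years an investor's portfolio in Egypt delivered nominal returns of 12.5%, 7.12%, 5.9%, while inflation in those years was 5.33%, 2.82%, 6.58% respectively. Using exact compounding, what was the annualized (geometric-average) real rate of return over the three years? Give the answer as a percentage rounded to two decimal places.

3.40%

Nominal growth factor = 1.1250 × 1.0712 × 1.0590 = 1.27620090
Price-level growth factor = 1.0533 × 1.0282 × 1.0658 = 1.15426466
Real growth factor = 1.27620090 / 1.15426466 = 1.10563976
Annualized real rate = 1.10563976^(1/3) − 1 = 3.4041% → 3.40%.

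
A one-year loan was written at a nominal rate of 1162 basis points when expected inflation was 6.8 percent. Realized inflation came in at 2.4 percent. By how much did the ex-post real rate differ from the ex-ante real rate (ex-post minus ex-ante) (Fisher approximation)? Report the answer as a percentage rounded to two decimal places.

4.40%

Ex-ante: 11.62% − 6.8% = 4.820%
Ex-post: 11.62% − 2.4% = 9.220%
Difference (ex-post − ex-ante) = 4.4000% → 4.40%.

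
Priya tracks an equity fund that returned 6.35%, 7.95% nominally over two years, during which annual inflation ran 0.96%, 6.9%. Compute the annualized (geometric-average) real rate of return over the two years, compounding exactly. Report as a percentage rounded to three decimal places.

3.137%

Nominal growth factor = 1.0635 × 1.0795 = 1.148048250
Price-level growth factor = 1.0096 × 1.0690 = 1.079262400
Real growth factor = 1.148048250 / 1.079262400 = 1.063734130
Annualized real rate = 1.063734130^(1/2) − 1 = 3.13749% → 3.137%.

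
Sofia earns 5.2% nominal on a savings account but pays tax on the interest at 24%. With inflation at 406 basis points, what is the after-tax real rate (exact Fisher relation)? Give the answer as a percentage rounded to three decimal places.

-0.104%

After-tax nominal return = 5.2% × (1 − 0.24) = 3.9520%.
1 + r = 1.03952 / 1.04060 = 0.998962
After-tax real rate = 0.998962 − 1 → -0.104%.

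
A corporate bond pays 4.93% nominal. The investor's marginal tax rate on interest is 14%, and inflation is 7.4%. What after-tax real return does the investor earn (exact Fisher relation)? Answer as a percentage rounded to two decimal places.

After-tax nominal return = 4.93% × (1 − 0.14) = 4.2398%.
1 + r = 1.042398 / 1.07400 = 0.970575
After-tax real rate = 0.970575 − 1 → -2.94%.

-2.94%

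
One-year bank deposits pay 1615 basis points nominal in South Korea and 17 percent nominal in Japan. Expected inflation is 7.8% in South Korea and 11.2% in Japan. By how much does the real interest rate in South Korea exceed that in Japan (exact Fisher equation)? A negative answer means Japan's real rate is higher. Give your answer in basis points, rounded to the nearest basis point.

South Korea: (1 + 0.1615)/(1 + 0.0780) − 1 = 7.7458%
Japan: (1 + 0.1700)/(1 + 0.1120) − 1 = 5.2158%
Differential = 7.7458% − 5.2158% = 2.5300% → 253 basis points.

253 basis points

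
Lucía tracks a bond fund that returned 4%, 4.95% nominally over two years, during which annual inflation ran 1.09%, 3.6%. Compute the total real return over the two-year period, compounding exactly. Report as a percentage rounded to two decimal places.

4.22%

Nominal growth factor = 1.0400 × 1.0495 = 1.091480
Price-level growth factor = 1.0109 × 1.0360 = 1.047292
Real growth factor = 1.091480 / 1.047292 = 1.042192
Total real return = 1.042192 − 1 → 4.22%.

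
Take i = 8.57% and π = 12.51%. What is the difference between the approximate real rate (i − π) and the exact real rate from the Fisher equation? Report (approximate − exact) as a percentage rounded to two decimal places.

Approximate: r ≈ 8.570% − 12.510% = -3.9400%
Exact: (1 + 0.0857)/(1 + 0.1251) − 1 = -3.5019%
Error = -3.9400% − (-3.5019%) = -0.4381% → -0.44%.

-0.44%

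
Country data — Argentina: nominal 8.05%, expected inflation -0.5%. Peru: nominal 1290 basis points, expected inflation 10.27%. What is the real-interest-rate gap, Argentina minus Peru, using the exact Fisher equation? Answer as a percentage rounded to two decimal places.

6.21%

Argentina: (1 + 0.0805)/(1 − 0.0050) − 1 = 8.5930%
Peru: (1 + 0.1290)/(1 + 0.1027) − 1 = 2.3851%
Differential = 8.5930% − 2.3851% = 6.2079% → 6.21%.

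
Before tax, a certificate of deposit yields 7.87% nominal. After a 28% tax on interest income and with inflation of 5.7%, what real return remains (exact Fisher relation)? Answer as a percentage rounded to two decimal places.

After-tax nominal return = 7.87% × (1 − 0.28) = 5.6664%.
1 + r = 1.056664 / 1.05700 = 0.999682
After-tax real rate = 0.999682 − 1 → -0.03%.

-0.03%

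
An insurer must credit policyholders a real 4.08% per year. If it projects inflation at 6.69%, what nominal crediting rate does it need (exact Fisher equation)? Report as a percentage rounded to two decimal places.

11.04%

(1 + i) = (1 + r)(1 + π) = 1.04080 × 1.06690 = 1.11042952
i = 1.11042952 − 1, so the required nominal rate is 11.04%.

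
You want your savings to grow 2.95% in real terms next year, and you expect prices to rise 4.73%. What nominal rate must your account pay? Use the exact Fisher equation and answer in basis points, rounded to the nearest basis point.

782 basis points

(1 + i) = (1 + r)(1 + π) = 1.02950 × 1.04730 = 1.07819535
i = 1.07819535 − 1, so the required nominal rate is 782 basis points.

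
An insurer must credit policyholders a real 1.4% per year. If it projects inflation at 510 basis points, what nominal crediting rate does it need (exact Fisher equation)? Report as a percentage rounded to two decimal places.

(1 + i) = (1 + r)(1 + π) = 1.01400 × 1.05100 = 1.065714
i = 1.065714 − 1, so the required nominal rate is 6.57%.

6.57%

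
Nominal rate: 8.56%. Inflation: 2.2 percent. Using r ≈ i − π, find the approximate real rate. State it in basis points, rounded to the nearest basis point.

r ≈ i − π = 8.56% − 2.2% = 636 basis points.

636 basis points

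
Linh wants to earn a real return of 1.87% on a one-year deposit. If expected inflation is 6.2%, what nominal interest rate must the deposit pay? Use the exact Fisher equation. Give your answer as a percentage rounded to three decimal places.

8.186%

(1 + i) = (1 + r)(1 + π) = 1.01870 × 1.06200 = 1.0818594
i = 1.0818594 − 1, so the required nominal rate is 8.186%.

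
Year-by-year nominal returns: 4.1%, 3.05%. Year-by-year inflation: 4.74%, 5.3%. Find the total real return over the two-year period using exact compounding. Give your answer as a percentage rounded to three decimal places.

Compound the nominal returns: 1.0410 × 1.0305 = 1.072751.
Compound inflation: 1.0474 × 1.0530 = 1.102912.
Deflate: 1.072751 / 1.102912 = 0.972653.
Total real return = 0.972653 − 1 → -2.735%.

-2.735%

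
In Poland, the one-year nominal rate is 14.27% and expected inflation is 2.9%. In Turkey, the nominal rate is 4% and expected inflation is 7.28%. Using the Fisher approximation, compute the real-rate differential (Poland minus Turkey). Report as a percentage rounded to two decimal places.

14.65%

Poland: 14.27% − 2.9% = 11.370%
Turkey: 4% − 7.28% = -3.280%
Differential = 14.650% → 14.65%.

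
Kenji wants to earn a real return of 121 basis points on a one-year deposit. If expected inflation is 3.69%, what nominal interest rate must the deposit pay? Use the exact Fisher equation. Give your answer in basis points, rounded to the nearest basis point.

(1 + i) = (1 + r)(1 + π) = 1.01210 × 1.03690 = 1.04944649
i = 1.04944649 − 1, so the required nominal rate is 494 basis points.

494 basis points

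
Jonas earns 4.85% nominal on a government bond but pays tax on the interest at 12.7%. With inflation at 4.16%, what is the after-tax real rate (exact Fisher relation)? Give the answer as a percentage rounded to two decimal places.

0.07%

After-tax nominal return = 4.85% × (1 − 0.127) = 4.23405%.
1 + r = 1.0423405 / 1.04160 = 1.000711
After-tax real rate = 1.000711 − 1 → 0.07%.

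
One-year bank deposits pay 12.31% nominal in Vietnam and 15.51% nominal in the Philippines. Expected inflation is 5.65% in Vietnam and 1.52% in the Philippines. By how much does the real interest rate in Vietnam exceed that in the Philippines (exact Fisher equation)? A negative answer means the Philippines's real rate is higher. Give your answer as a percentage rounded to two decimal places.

-7.48%

Vietnam: (1 + 0.1231)/(1 + 0.0565) − 1 = 6.3038%
The Philippines: (1 + 0.1551)/(1 + 0.0152) − 1 = 13.7805%
Differential = 6.3038% − 13.7805% = -7.4767% → -7.48%.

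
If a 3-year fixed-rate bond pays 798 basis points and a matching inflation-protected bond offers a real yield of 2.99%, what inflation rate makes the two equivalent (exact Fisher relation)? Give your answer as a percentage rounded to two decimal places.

4.85%

(1 + π) = (1 + i)/(1 + r) = 1.07980 / 1.02990 = 1.048451
Break-even inflation = 1.048451 − 1 → 4.85%.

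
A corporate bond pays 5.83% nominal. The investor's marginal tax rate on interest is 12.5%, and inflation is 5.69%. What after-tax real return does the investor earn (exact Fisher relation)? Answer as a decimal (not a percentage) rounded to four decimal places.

After-tax nominal return = 5.83% × (1 − 0.125) = 5.10125%.
1 + r = 1.0510125 / 1.05690 = 0.994429
After-tax real rate = 0.994429 − 1 → -0.0056.

-0.0056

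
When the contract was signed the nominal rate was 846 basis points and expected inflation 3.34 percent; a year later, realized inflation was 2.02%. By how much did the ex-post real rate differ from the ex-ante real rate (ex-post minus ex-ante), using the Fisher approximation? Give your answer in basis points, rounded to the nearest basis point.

132 basis points

Ex-ante: 8.46% − 3.34% = 5.120%
Ex-post: 8.46% − 2.02% = 6.440%
Difference (ex-post − ex-ante) = 1.3200% → 132 basis points.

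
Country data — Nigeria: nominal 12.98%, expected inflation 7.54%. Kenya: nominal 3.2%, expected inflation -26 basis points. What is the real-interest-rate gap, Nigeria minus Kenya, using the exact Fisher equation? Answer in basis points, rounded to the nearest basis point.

Nigeria: (1 + 0.1298)/(1 + 0.0754) − 1 = 5.0586%
Kenya: (1 + 0.0320)/(1 − 0.0026) − 1 = 3.4690%
Differential = 5.0586% − 3.4690% = 1.5896% → 159 basis points.

159 basis points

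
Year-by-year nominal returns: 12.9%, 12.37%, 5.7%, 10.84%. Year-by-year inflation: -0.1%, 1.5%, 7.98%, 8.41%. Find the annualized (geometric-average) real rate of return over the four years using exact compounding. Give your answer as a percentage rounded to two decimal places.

5.78%

Nominal growth factor = 1.1290 × 1.1237 × 1.0570 × 1.1084 = 1.48633200
Price-level growth factor = 0.9990 × 1.0150 × 1.0798 × 1.0841 = 1.18698218
Real growth factor = 1.48633200 / 1.18698218 = 1.25219403
Annualized real rate = 1.25219403^(1/4) − 1 = 5.7835% → 5.78%.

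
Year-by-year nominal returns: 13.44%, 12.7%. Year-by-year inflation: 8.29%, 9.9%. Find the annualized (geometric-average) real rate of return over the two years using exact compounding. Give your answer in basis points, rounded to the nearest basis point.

Nominal growth factor = 1.1344 × 1.1270 = 1.27846880
Price-level growth factor = 1.0829 × 1.0990 = 1.19010710
Real growth factor = 1.27846880 / 1.19010710 = 1.07424685
Annualized real rate = 1.07424685^(1/2) − 1 = 3.6459% → 365 basis points.

365 basis points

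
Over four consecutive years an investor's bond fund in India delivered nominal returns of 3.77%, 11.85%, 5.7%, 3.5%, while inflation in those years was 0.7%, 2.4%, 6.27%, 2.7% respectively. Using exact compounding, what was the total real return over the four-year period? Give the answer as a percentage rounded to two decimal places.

12.83%

Compound the nominal returns: 1.0377 × 1.1185 × 1.0570 × 1.0350 = 1.269764.
Compound inflation: 1.0070 × 1.0240 × 1.0627 × 1.0270 = 1.125409.
Deflate: 1.269764 / 1.125409 = 1.128269.
Total real return = 1.128269 − 1 → 12.83%.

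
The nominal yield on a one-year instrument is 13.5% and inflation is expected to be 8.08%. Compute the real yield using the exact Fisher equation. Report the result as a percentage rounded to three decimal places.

1 + r = 1.13500 / 1.08080 = 1.050148
r = 1.050148 − 1 = 5.0148%, i.e. 5.015%.

5.015%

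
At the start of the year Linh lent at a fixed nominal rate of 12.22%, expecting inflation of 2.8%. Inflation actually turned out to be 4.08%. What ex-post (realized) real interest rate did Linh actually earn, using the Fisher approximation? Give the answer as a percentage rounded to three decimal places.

8.140%

Ex-post: 12.22% − 4.08% = 8.140%
So the realized real rate is 8.140%.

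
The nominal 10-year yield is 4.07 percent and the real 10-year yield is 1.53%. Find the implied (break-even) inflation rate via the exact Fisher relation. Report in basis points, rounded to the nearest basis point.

250 basis points

(1 + π) = (1 + i)/(1 + r) = 1.04070 / 1.01530 = 1.025017
Break-even inflation = 1.025017 − 1 → 250 basis points.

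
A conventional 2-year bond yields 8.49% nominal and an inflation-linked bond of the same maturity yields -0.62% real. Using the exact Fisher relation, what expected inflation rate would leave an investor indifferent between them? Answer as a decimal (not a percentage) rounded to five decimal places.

(1 + π) = (1 + i)/(1 + r) = 1.08490 / 0.99380 = 1.091668
Break-even inflation = 1.091668 − 1 → 0.09167.

0.09167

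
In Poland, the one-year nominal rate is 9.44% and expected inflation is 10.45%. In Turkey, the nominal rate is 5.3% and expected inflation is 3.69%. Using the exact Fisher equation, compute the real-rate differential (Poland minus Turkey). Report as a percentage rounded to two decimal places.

-2.47%

Poland: (1 + 0.0944)/(1 + 0.1045) − 1 = -0.9144%
Turkey: (1 + 0.0530)/(1 + 0.0369) − 1 = 1.5527%
Differential = -0.9144% − 1.5527% = -2.4671% → -2.47%.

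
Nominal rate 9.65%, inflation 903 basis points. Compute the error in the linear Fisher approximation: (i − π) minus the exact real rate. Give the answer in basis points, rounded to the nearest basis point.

Approximate: r ≈ 9.650% − 9.030% = 0.6200%
Exact: (1 + 0.0965)/(1 + 0.0903) − 1 = 0.5687%
Error = 0.6200% − 0.5687% = 0.0513% → 5 basis points.

5 basis points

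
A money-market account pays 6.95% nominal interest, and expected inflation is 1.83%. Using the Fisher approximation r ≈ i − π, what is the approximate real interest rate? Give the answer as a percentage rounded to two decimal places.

r ≈ i − π = 6.95% − 1.83% = 5.12%.

5.12%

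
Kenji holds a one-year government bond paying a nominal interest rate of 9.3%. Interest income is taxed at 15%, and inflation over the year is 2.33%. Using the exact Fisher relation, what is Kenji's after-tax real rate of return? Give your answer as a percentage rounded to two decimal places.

After-tax nominal return = 9.3% × (1 − 0.15) = 7.9050%.
1 + r = 1.07905 / 1.02330 = 1.054481
After-tax real rate = 1.054481 − 1 → 5.45%.

5.45%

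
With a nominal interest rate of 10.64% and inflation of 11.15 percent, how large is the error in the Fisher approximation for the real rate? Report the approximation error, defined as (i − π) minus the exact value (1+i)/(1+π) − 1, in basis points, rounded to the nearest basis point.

-5 basis points

Approximate: r ≈ 10.640% − 11.150% = -0.5100%
Exact: (1 + 0.1064)/(1 + 0.1115) − 1 = -0.4588%
Error = -0.5100% − (-0.4588%) = -0.0512% → -5 basis points.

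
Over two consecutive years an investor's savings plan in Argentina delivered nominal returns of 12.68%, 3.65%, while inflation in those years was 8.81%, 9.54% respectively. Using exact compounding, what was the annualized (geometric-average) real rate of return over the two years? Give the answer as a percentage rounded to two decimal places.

-1.01%

Compound the nominal returns: 1.1268 × 1.0365 = 1.16792820.
Compound inflation: 1.0881 × 1.0954 = 1.19190474.
Deflate: 1.16792820 / 1.19190474 = 0.97988385.
Annualized real rate = 0.97988385^(1/2) − 1 = -1.0109% → -1.01%.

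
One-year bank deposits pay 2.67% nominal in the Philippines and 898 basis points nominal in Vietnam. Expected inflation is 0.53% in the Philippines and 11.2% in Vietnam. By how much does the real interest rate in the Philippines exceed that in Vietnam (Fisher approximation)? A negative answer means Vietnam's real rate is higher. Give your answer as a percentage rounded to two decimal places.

The Philippines: 2.67% − 0.53% = 2.140%
Vietnam: 8.98% − 11.2% = -2.220%
Differential = 4.360% → 4.36%.

4.36%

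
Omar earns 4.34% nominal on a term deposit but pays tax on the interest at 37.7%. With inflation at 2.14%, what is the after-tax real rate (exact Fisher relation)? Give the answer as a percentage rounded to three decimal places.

After-tax nominal return = 4.34% × (1 − 0.377) = 2.70382%.
1 + r = 1.0270382 / 1.02140 = 1.005520
After-tax real rate = 1.005520 − 1 → 0.552%.

0.552%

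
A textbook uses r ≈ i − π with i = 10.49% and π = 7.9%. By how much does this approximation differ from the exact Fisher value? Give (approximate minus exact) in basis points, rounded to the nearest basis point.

Approximate: r ≈ 10.490% − 7.900% = 2.5900%
Exact: (1 + 0.1049)/(1 + 0.0790) − 1 = 2.4004%
Error = 2.5900% − 2.4004% = 0.1896% → 19 basis points.

19 basis points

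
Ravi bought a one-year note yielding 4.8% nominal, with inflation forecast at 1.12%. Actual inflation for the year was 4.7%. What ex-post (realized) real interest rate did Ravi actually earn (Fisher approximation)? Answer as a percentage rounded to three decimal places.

0.100%

Ex-post: 4.8% − 4.7% = 0.100%
So the realized real rate is 0.100%.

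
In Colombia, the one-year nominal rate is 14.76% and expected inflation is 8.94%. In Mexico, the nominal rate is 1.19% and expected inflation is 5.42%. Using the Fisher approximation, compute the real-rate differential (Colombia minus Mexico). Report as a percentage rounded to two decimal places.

10.05%

Colombia: 14.76% − 8.94% = 5.820%
Mexico: 1.19% − 5.42% = -4.230%
Differential = 10.050% → 10.05%.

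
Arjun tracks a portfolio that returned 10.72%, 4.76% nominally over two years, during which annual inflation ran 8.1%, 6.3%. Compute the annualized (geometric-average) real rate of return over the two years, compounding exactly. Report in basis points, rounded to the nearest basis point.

Nominal growth factor = 1.1072 × 1.0476 = 1.15990272
Price-level growth factor = 1.0810 × 1.0630 = 1.14910300
Real growth factor = 1.15990272 / 1.14910300 = 1.00939839
Annualized real rate = 1.00939839^(1/2) − 1 = 0.4688% → 47 basis points.

47 basis points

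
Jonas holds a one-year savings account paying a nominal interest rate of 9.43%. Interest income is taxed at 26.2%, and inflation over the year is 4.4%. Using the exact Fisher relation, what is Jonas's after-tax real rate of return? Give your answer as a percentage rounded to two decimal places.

2.45%

After-tax nominal return = 9.43% × (1 − 0.262) = 6.95934%.
1 + r = 1.0695934 / 1.04400 = 1.024515
After-tax real rate = 1.024515 − 1 → 2.45%.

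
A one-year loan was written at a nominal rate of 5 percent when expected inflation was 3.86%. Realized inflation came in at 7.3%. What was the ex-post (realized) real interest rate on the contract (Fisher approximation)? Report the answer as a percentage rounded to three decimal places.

Ex-post: 5% − 7.3% = -2.300%
So the realized real rate is -2.300%.

-2.300%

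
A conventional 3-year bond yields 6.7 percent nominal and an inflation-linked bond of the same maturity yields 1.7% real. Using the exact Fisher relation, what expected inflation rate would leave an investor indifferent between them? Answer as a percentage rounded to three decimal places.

4.916%

(1 + π) = (1 + i)/(1 + r) = 1.06700 / 1.01700 = 1.049164
Break-even inflation = 1.049164 − 1 → 4.916%.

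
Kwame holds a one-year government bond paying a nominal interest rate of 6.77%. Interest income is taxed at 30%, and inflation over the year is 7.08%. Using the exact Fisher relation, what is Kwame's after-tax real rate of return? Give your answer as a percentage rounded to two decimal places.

After-tax nominal return = 6.77% × (1 − 0.3) = 4.7390%.
1 + r = 1.04739 / 1.07080 = 0.978138
After-tax real rate = 0.978138 − 1 → -2.19%.

-2.19%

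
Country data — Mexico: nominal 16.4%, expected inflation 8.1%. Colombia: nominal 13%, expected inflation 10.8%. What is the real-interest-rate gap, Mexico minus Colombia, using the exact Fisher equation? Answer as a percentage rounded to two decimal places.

Mexico: (1 + 0.1640)/(1 + 0.0810) − 1 = 7.6781%
Colombia: (1 + 0.1300)/(1 + 0.1080) − 1 = 1.9856%
Differential = 7.6781% − 1.9856% = 5.6925% → 5.69%.

5.69%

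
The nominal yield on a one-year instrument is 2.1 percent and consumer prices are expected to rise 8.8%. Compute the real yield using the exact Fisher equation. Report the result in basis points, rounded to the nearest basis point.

By the Fisher relation, 1 + r = (1 + i)/(1 + π).
1 + r = 1.02100 / 1.08800 = 0.938419
r = 0.938419 − 1 = -6.1581%, i.e. -616 basis points.

-616 basis points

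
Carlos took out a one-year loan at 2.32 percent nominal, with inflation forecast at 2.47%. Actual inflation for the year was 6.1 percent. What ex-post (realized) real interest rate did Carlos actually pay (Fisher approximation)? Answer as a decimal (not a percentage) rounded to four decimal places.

-0.0378

Ex-post: 2.32% − 6.1% = -3.780%
So the realized real rate is -0.0378.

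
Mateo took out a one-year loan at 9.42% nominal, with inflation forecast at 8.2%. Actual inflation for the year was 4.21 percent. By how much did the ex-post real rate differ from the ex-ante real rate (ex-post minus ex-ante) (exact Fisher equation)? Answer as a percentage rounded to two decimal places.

3.87%

Ex-ante: (1 + 0.0942)/(1 + 0.0820) − 1 = 1.1275%
Ex-post: (1 + 0.0942)/(1 + 0.0421) − 1 = 4.9995%
Difference (ex-post − ex-ante) = 3.8720% → 3.87%.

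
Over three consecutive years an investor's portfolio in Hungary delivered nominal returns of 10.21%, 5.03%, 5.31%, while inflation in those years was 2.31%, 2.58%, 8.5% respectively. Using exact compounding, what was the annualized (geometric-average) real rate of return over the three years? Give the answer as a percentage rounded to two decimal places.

Compound the nominal returns: 1.1021 × 1.0503 × 1.0531 = 1.21900077.
Compound inflation: 1.0231 × 1.0258 × 1.0850 = 1.13870314.
Deflate: 1.21900077 / 1.13870314 = 1.07051674.
Annualized real rate = 1.07051674^(1/3) − 1 = 2.2974% → 2.30%.

2.30%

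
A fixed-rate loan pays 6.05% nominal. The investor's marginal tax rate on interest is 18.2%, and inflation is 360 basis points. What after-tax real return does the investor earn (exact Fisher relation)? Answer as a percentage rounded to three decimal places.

After-tax nominal return = 6.05% × (1 − 0.182) = 4.9489%.
1 + r = 1.049489 / 1.03600 = 1.013020
After-tax real rate = 1.013020 − 1 → 1.302%.

1.302%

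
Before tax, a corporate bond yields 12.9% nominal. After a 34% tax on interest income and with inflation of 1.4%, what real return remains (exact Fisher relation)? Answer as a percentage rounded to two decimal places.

After-tax nominal return = 12.9% × (1 − 0.34) = 8.5140%.
1 + r = 1.08514 / 1.01400 = 1.070158
After-tax real rate = 1.070158 − 1 → 7.02%.

7.02%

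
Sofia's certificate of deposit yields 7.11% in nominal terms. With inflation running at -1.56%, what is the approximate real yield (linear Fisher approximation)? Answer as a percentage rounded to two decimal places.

r ≈ i − π = 7.11% − (-1.56%) = 8.67%.

8.67%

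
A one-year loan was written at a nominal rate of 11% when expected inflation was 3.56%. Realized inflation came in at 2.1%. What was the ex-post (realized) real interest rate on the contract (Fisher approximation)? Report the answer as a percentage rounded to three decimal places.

8.900%

Ex-post: 11% − 2.1% = 8.900%
So the realized real rate is 8.900%.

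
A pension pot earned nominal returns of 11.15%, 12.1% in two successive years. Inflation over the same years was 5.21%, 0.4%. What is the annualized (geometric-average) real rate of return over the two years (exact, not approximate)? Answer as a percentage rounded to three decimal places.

Nominal growth factor = 1.1115 × 1.1210 = 1.24599150
Price-level growth factor = 1.0521 × 1.0040 = 1.05630840
Real growth factor = 1.24599150 / 1.05630840 = 1.17957170
Annualized real rate = 1.17957170^(1/2) − 1 = 8.6081% → 8.608%.

8.608%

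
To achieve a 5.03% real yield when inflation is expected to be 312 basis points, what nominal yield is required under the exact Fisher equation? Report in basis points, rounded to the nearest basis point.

(1 + i) = (1 + r)(1 + π) = 1.05030 × 1.03120 = 1.08306936
i = 1.08306936 − 1, so the required nominal rate is 831 basis points.

831 basis points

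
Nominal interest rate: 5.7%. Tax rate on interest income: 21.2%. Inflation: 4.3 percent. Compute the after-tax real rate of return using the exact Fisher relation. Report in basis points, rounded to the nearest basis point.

18 basis points

After-tax nominal return = 5.7% × (1 − 0.212) = 4.4916%.
1 + r = 1.044916 / 1.04300 = 1.001837
After-tax real rate = 1.001837 − 1 → 18 basis points.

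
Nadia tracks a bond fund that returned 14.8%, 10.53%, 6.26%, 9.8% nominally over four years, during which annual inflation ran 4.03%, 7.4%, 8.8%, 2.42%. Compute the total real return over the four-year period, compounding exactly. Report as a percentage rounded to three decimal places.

Compound the nominal returns: 1.1480 × 1.1053 × 1.0626 × 1.0980 = 1.480452.
Compound inflation: 1.0403 × 1.0740 × 1.0880 × 1.0242 = 1.245021.
Deflate: 1.480452 / 1.245021 = 1.189098.
Total real return = 1.189098 − 1 → 18.910%.

18.910%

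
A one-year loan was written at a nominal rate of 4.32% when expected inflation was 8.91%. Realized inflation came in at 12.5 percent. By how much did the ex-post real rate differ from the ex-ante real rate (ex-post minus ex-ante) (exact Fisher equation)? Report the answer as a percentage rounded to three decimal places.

Ex-ante: (1 + 0.0432)/(1 + 0.0891) − 1 = -4.2145%
Ex-post: (1 + 0.0432)/(1 + 0.1250) − 1 = -7.2711%
Difference (ex-post − ex-ante) = -3.0566% → -3.057%.

-3.057%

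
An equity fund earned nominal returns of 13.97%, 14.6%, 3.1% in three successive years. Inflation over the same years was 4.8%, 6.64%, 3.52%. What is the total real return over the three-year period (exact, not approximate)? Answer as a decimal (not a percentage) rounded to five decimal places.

0.16393

Nominal growth factor = 1.1397 × 1.1460 × 1.0310 = 1.346585
Price-level growth factor = 1.0480 × 1.0664 × 1.0352 = 1.156926
Real growth factor = 1.346585 / 1.156926 = 1.163933
Total real return = 1.163933 − 1 → 0.16393.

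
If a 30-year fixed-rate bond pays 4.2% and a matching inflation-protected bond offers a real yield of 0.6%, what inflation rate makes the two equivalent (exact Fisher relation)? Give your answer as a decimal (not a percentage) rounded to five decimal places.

(1 + π) = (1 + i)/(1 + r) = 1.04200 / 1.00600 = 1.0357853
Break-even inflation = 1.0357853 − 1 → 0.03579.

0.03579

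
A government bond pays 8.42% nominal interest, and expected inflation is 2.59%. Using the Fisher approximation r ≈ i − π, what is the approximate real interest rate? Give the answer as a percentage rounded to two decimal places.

r ≈ i − π = 8.42% − 2.59% = 5.83%.

5.83%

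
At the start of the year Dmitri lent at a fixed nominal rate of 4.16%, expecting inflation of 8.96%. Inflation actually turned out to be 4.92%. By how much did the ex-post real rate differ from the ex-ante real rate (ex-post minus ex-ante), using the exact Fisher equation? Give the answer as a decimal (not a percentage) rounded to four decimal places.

Ex-ante: (1 + 0.0416)/(1 + 0.0896) − 1 = -4.4053%
Ex-post: (1 + 0.0416)/(1 + 0.0492) − 1 = -0.7244%
Difference (ex-post − ex-ante) = 3.6809% → 0.0368.

0.0368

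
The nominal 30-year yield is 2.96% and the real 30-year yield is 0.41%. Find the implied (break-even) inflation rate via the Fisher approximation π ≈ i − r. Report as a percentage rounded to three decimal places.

π ≈ i − r = 2.96% − 0.41% → 2.550%.

2.550%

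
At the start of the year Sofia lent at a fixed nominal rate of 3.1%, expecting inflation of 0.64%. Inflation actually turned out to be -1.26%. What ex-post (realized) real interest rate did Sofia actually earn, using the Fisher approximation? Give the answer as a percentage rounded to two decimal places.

Ex-post: 3.1% − (-1.26%) = 4.360%
So the realized real rate is 4.36%.

4.36%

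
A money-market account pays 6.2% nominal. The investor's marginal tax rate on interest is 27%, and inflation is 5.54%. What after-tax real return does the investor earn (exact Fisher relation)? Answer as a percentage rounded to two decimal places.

-0.96%

After-tax nominal return = 6.2% × (1 − 0.27) = 4.5260%.
1 + r = 1.04526 / 1.05540 = 0.990392
After-tax real rate = 0.990392 − 1 → -0.96%.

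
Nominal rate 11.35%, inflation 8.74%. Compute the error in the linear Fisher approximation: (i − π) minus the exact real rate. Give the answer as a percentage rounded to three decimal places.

0.210%

Approximate: r ≈ 11.350% − 8.740% = 2.6100%
Exact: (1 + 0.1135)/(1 + 0.0874) − 1 = 2.4002%
Error = 2.6100% − 2.4002% = 0.2098% → 0.210%.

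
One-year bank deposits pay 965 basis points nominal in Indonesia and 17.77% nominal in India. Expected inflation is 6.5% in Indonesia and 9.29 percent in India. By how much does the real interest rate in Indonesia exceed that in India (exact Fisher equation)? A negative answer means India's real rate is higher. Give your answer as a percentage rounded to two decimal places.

-4.80%

Indonesia: (1 + 0.0965)/(1 + 0.0650) − 1 = 2.9577%
India: (1 + 0.1777)/(1 + 0.0929) − 1 = 7.7592%
Differential = 2.9577% − 7.7592% = -4.8014% → -4.80%.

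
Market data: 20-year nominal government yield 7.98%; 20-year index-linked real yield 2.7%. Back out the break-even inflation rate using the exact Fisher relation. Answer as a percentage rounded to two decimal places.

5.14%

(1 + π) = (1 + i)/(1 + r) = 1.07980 / 1.02700 = 1.051412
Break-even inflation = 1.051412 − 1 → 5.14%.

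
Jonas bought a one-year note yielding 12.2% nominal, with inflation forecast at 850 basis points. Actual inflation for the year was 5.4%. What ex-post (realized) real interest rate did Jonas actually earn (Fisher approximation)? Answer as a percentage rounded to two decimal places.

6.80%

Ex-post: 12.2% − 5.4% = 6.800%
So the realized real rate is 6.80%.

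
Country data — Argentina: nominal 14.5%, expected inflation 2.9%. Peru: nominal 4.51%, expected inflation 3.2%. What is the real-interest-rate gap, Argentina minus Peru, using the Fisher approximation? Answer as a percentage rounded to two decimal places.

Argentina: 14.5% − 2.9% = 11.600%
Peru: 4.51% − 3.2% = 1.310%
Differential = 10.290% → 10.29%.

10.29%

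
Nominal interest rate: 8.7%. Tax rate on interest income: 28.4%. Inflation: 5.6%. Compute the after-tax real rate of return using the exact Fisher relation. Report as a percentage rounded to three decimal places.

0.596%

After-tax nominal return = 8.7% × (1 − 0.284) = 6.2292%.
1 + r = 1.062292 / 1.05600 = 1.005958
After-tax real rate = 1.005958 − 1 → 0.596%.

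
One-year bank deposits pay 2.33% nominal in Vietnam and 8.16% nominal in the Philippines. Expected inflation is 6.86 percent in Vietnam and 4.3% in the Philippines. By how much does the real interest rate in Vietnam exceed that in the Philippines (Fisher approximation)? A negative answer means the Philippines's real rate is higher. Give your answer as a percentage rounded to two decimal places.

Vietnam: 2.33% − 6.86% = -4.530%
The Philippines: 8.16% − 4.3% = 3.860%
Differential = -8.390% → -8.39%.

-8.39%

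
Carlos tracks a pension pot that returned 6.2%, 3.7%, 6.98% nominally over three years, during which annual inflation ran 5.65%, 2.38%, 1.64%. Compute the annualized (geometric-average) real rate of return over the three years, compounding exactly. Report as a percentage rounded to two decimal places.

Nominal growth factor = 1.0620 × 1.0370 × 1.0698 = 1.17816432
Price-level growth factor = 1.0565 × 1.0238 × 1.0164 = 1.09938367
Real growth factor = 1.17816432 / 1.09938367 = 1.07165892
Annualized real rate = 1.07165892^(1/3) − 1 = 2.3337% → 2.33%.

2.33%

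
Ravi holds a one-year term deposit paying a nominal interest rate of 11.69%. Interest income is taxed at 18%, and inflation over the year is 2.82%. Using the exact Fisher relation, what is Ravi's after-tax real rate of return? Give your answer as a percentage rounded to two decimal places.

After-tax nominal return = 11.69% × (1 − 0.18) = 9.5858%.
1 + r = 1.095858 / 1.02820 = 1.065802
After-tax real rate = 1.065802 − 1 → 6.58%.

6.58%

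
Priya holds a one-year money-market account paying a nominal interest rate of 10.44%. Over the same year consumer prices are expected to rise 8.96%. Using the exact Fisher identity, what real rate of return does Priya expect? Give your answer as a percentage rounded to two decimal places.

1.36%

By the Fisher identity, 1 + r = (1 + i)/(1 + π).
1 + r = 1.10440 / 1.08960 = 1.013583
r = 1.013583 − 1 = 1.3583%, i.e. 1.36%.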